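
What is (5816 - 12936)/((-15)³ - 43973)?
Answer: 20/133 ≈ 0.15038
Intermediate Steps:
(5816 - 12936)/((-15)³ - 43973) = -7120/(-3375 - 43973) = -7120/(-47348) = -7120*(-1/47348) = 20/133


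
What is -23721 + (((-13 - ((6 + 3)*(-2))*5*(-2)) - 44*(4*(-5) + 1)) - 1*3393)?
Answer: -26471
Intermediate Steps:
-23721 + (((-13 - ((6 + 3)*(-2))*5*(-2)) - 44*(4*(-5) + 1)) - 1*3393) = -23721 + (((-13 - (9*(-2))*5*(-2)) - 44*(-20 + 1)) - 3393) = -23721 + (((-13 - (-18*5)*(-2)) - 44*(-19)) - 3393) = -23721 + (((-13 - (-90)*(-2)) + 836) - 3393) = -23721 + (((-13 - 1*180) + 836) - 3393) = -23721 + (((-13 - 180) + 836) - 3393) = -23721 + ((-193 + 836) - 3393) = -23721 + (643 - 3393) = -23721 - 2750 = -26471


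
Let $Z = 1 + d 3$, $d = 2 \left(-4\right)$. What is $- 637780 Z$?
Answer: $14668940$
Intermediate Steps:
$d = -8$
$Z = -23$ ($Z = 1 - 24 = -23$)
$- 637780 Z = \left(-637780\right) \left(-23\right) = 14668940$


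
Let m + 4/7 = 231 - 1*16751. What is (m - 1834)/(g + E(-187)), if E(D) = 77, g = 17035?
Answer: -64241/59892 ≈ -1.0726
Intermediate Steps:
m = -115644/7 (m = -4/7 + (231 - 1*16751) = -4/7 + (231 - 16751) = -4/7 - 16520 = -115644/7 ≈ -16521.)
(m - 1834)/(g + E(-187)) = (-115644/7 - 1834)/(17035 + 77) = -128482/7/17112 = -128482/7*1/17112 = -64241/59892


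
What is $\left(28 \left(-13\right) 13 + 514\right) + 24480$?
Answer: $20262$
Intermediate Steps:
$\left(28 \left(-13\right) 13 + 514\right) + 24480 = \left(\left(-364\right) 13 + 514\right) + 24480 = \left(-4732 + 514\right) + 24480 = -4218 + 24480 = 20262$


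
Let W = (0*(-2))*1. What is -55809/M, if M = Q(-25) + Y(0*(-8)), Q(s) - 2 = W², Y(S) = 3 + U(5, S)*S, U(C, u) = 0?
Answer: -55809/5 ≈ -11162.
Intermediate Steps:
Y(S) = 3 (Y(S) = 3 + 0*S = 3 + 0 = 3)
W = 0 (W = 0*1 = 0)
Q(s) = 2 (Q(s) = 2 + 0² = 2 + 0 = 2)
M = 5 (M = 2 + 3 = 5)
-55809/M = -55809/5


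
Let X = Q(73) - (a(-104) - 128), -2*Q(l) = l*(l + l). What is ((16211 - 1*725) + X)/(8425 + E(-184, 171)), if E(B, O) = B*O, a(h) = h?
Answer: -10389/23039 ≈ -0.45093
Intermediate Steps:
Q(l) = -l**2 (Q(l) = -l*(l + l)/2 = -l*2*l/2 = -l**2)
X = -5097 (X = -1*73**2 - (-104 - 128) = -1*5329 - 1*(-232) = -5329 + 232 = -5097)
((16211 - 1*725) + X)/(8425 + E(-184, 171)) = ((16211 - 1*725) - 5097)/(8425 - 184*171) = ((16211 - 725) - 5097)/(8425 - 31464) = (15486 - 5097)/(-23039) = 10389*(-1/23039) = -10389/23039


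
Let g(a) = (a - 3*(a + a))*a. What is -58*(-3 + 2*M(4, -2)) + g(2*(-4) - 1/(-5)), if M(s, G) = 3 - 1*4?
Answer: -71/5 ≈ -14.200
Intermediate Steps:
M(s, G) = -1 (M(s, G) = 3 - 4 = -1)
g(a) = -5*a² (g(a) = (a - 6*a)*a = (-5*a)*a = -5*a²)
-58*(-3 + 2*M(4, -2)) + g(2*(-4) - 1/(-5)) = -58*(-3 + 2*(-1)) - 5*(2*(-4) - 1/(-5))² = -58*(-3 - 2) - 5*(-8 - 1*(-⅕))² = -58*(-5) - 5*(-8 + ⅕)² = 290 - 5*(-39/5)² = 290 - 5*1521/25 = 290 - 1521/5 = -71/5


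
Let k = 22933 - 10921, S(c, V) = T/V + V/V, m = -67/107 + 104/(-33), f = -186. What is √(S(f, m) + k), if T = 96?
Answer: √2132938527109/13339 ≈ 109.49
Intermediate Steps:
m = -13339/3531 (m = -67*1/107 + 104*(-1/33) = -67/107 - 104/33 = -13339/3531 ≈ -3.7777)
S(c, V) = 1 + 96/V (S(c, V) = 96/V + V/V = 96/V + 1 = 1 + 96/V)
k = 12012
√(S(f, m) + k) = √((96 - 13339/3531)/(-13339/3531) + 12012) = √(-3531/13339*325637/3531 + 12012) = √(-325637/13339 + 12012) = √(159902431/13339) = √2132938527109/13339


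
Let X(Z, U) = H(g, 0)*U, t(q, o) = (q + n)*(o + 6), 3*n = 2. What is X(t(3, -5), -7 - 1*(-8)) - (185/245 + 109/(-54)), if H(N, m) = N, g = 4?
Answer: 13927/2646 ≈ 5.2634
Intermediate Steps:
n = 2/3 (n = (1/3)*2 = 2/3 ≈ 0.66667)
t(q, o) = (6 + o)*(2/3 + q) (t(q, o) = (q + 2/3)*(o + 6) = (2/3 + q)*(6 + o) = (6 + o)*(2/3 + q))
X(Z, U) = 4*U
X(t(3, -5), -7 - 1*(-8)) - (185/245 + 109/(-54)) = 4*(-7 - 1*(-8)) - (185/245 + 109/(-54)) = 4*(-7 + 8) - (185*(1/245) + 109*(-1/54)) = 4*1 - (37/49 - 109/54) = 4 - 1*(-3343/2646) = 4 + 3343/2646 = 13927/2646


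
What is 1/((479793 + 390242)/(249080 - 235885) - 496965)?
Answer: -2639/1311316628 ≈ -2.0125e-6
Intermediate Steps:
1/((479793 + 390242)/(249080 - 235885) - 496965) = 1/(870035/13195 - 496965) = 1/(870035*(1/13195) - 496965) = 1/(174007/2639 - 496965) = 1/(-1311316628/2639) = -2639/1311316628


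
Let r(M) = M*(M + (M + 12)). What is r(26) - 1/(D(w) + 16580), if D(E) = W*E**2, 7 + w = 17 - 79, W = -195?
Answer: 1517260161/911815 ≈ 1664.0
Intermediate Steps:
w = -69 (w = -7 + (17 - 79) = -7 - 62 = -69)
D(E) = -195*E**2
r(M) = M*(12 + 2*M) (r(M) = M*(M + (12 + M)) = M*(12 + 2*M))
r(26) - 1/(D(w) + 16580) = 2*26*(6 + 26) - 1/(-195*(-69)**2 + 16580) = 2*26*32 - 1/(-195*4761 + 16580) = 1664 - 1/(-928395 + 16580) = 1664 - 1/(-911815) = 1664 - 1*(-1/911815) = 1664 + 1/911815 = 1517260161/911815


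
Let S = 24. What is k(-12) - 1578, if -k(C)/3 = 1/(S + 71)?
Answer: -149913/95 ≈ -1578.0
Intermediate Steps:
k(C) = -3/95 (k(C) = -3/(24 + 71) = -3/95)
k(-12) - 1578 = -3/95 - 1578 = -149913/95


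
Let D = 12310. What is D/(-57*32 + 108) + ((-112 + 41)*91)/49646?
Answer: -77778667/10649067 ≈ -7.3038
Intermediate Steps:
D/(-57*32 + 108) + ((-112 + 41)*91)/49646 = 12310/(-57*32 + 108) + ((-112 + 41)*91)/49646 = 12310/(-1824 + 108) - 71*91*(1/49646) = 12310/(-1716) - 6461*1/49646 = 12310*(-1/1716) - 6461/49646 = -6155/858 - 6461/49646 = -77778667/10649067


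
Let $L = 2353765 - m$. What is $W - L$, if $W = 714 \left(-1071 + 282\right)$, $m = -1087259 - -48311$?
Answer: $-3956059$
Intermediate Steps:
$m = -1038948$ ($m = -1087259 + 48311 = -1038948$)
$W = -563346$ ($W = 714 \left(-789\right) = -563346$)
$L = 3392713$ ($L = 2353765 - -1038948 = 2353765 + 1038948 = 3392713$)
$W - L = -563346 - 3392713 = -3956059$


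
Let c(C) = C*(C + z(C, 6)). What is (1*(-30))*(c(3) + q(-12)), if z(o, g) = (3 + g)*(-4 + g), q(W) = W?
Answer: -1530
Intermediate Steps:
z(o, g) = (-4 + g)*(3 + g)
c(C) = C*(18 + C) (c(C) = C*(C + (-12 + 6² - 1*6)) = C*(C + (-12 + 36 - 6)) = C*(C + 18) = C*(18 + C))
(1*(-30))*(c(3) + q(-12)) = (1*(-30))*(3*(18 + 3) - 12) = -30*(3*21 - 12) = -30*(63 - 12) = -30*51 = -1530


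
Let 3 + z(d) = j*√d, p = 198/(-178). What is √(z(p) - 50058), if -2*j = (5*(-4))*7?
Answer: √(-396533181 + 18690*I*√979)/89 ≈ 0.16498 + 223.74*I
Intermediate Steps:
p = -99/89 (p = 198*(-1/178) = -99/89 ≈ -1.1124)
j = 70 (j = -5*(-4)*7/2 = -(-10)*7 = -½*(-140) = 70)
z(d) = -3 + 70*√d
√(z(p) - 50058) = √((-3 + 70*√(-99/89)) - 50058) = √((-3 + 70*(3*I*√979/89)) - 50058) = √((-3 + 210*I*√979/89) - 50058) = √(-50061 + 210*I*√979/89)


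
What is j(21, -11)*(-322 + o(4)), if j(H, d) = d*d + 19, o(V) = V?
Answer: -44520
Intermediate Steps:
j(H, d) = 19 + d² (j(H, d) = d² + 19 = 19 + d²)
j(21, -11)*(-322 + o(4)) = (19 + (-11)²)*(-322 + 4) = (19 + 121)*(-318) = 140*(-318) = -44520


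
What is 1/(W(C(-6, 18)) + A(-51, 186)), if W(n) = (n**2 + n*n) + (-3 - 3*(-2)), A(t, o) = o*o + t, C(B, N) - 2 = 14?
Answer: 1/35060 ≈ 2.8523e-5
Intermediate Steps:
C(B, N) = 16 (C(B, N) = 2 + 14 = 16)
A(t, o) = t + o**2 (A(t, o) = o**2 + t = t + o**2)
W(n) = 3 + 2*n**2 (W(n) = (n**2 + n**2) + (-3 + 6) = 2*n**2 + 3 = 3 + 2*n**2)
1/(W(C(-6, 18)) + A(-51, 186)) = 1/((3 + 2*16**2) + (-51 + 186**2)) = 1/((3 + 2*256) + (-51 + 34596)) = 1/((3 + 512) + 34545) = 1/(515 + 34545) = 1/35060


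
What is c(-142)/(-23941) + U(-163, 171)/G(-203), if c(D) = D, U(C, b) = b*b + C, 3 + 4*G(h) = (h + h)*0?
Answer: -2784625166/71823 ≈ -38771.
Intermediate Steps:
G(h) = -3/4 (G(h) = -3/4 + ((h + h)*0)/4 = -3/4 + ((2*h)*0)/4 = -3/4 + (1/4)*0 = -3/4 + 0 = -3/4)
U(C, b) = C + b**2 (U(C, b) = b**2 + C = C + b**2)
c(-142)/(-23941) + U(-163, 171)/G(-203) = -142/(-23941) + (-163 + 171**2)/(-3/4) = -142*(-1/23941) + (-163 + 29241)*(-4/3) = 142/23941 + 29078*(-4/3) = 142/23941 - 116312/3 = -2784625166/71823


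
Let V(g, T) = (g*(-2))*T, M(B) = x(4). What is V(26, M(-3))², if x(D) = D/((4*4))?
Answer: 169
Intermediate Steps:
x(D) = D/16
M(B) = ¼ (M(B) = (1/16)*4 = ¼)
V(g, T) = -2*T*g (V(g, T) = (-2*g)*T = -2*T*g)
V(26, M(-3))² = (-2*¼*26)² = (-13)² = 169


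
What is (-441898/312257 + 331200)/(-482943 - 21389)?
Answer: -51709538251/78740598662 ≈ -0.65671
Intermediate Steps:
(-441898/312257 + 331200)/(-482943 - 21389) = (-441898*1/312257 + 331200)/(-504332) = (-441898/312257 + 331200)*(-1/504332) = (103419076502/312257)*(-1/504332) = -51709538251/78740598662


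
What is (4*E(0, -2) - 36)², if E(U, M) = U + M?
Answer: 1936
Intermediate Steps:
E(U, M) = M + U
(4*E(0, -2) - 36)² = (4*(-2 + 0) - 36)² = (4*(-2) - 36)² = (-8 - 36)² = (-44)² = 1936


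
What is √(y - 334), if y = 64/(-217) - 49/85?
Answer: I*√113929286835/18445 ≈ 18.299*I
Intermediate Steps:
y = -16073/18445 (y = 64*(-1/217) - 49*1/85 = -64/217 - 49/85 = -16073/18445 ≈ -0.87140)
√(y - 334) = √(-16073/18445 - 334) = √(-6176703/18445) = I*√113929286835/18445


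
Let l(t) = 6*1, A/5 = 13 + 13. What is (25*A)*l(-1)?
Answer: 19500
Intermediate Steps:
A = 130 (A = 5*(13 + 13) = 5*26 = 130)
l(t) = 6
(25*A)*l(-1) = (25*130)*6 = 3250*6 = 19500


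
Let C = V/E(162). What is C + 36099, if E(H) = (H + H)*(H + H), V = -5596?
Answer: 947380757/26244 ≈ 36099.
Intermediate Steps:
E(H) = 4*H² (E(H) = (2*H)*(2*H) = 4*H²)
C = -1399/26244 (C = -5596/(4*162²) = -5596/(4*26244) = -5596/104976 = -5596*1/104976 = -1399/26244 ≈ -0.053307)
C + 36099 = -1399/26244 + 36099 = 947380757/26244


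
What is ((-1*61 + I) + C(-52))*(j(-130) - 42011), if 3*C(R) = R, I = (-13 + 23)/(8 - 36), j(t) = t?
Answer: 46425335/14 ≈ 3.3161e+6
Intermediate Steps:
I = -5/14 (I = 10/(-28) = 10*(-1/28) = -5/14 ≈ -0.35714)
C(R) = R/3
((-1*61 + I) + C(-52))*(j(-130) - 42011) = ((-1*61 - 5/14) + (⅓)*(-52))*(-130 - 42011) = ((-61 - 5/14) - 52/3)*(-42141) = (-859/14 - 52/3)*(-42141) = -3305/42*(-42141) = 46425335/14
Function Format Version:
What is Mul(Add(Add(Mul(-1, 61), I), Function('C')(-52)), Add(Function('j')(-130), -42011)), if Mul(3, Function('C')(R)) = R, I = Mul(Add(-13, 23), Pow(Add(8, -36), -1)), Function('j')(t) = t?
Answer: Rational(46425335, 14) ≈ 3.3161e+6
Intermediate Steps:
I = Rational(-5, 14) (I = Mul(10, Pow(-28, -1)) = Mul(10, Rational(-1, 28)) = Rational(-5, 14) ≈ -0.35714)
Function('C')(R) = Mul(Rational(1, 3), R)
Mul(Add(Add(Mul(-1, 61), I), Function('C')(-52)), Add(Function('j')(-130), -42011)) = Mul(Add(Add(Mul(-1, 61), Rational(-5, 14)), Mul(Rational(1, 3), -52)), Add(-130, -42011)) = Mul(Add(Add(-61, Rational(-5, 14)), Rational(-52, 3)), -42141) = Mul(Add(Rational(-859, 14), Rational(-52, 3)), -42141) = Mul(Rational(-3305, 42), -42141) = Rational(46425335, 14)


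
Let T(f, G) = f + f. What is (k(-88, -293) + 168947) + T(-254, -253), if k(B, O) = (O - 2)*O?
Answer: 254874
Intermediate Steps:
k(B, O) = O*(-2 + O) (k(B, O) = (-2 + O)*O = O*(-2 + O))
T(f, G) = 2*f
(k(-88, -293) + 168947) + T(-254, -253) = (-293*(-2 - 293) + 168947) + 2*(-254) = (-293*(-295) + 168947) - 508 = (86435 + 168947) - 508 = 255382 - 508 = 254874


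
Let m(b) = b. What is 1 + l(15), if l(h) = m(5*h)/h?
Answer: 6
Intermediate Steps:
l(h) = 5 (l(h) = (5*h)/h = 5)
1 + l(15) = 1 + 5 = 6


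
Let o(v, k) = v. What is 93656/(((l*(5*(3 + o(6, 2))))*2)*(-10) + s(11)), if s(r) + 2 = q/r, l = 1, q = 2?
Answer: -128777/1240 ≈ -103.85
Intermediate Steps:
s(r) = -2 + 2/r
93656/(((l*(5*(3 + o(6, 2))))*2)*(-10) + s(11)) = 93656/(((1*(5*(3 + 6)))*2)*(-10) + (-2 + 2/11)) = 93656/(((1*(5*9))*2)*(-10) + (-2 + 2*(1/11))) = 93656/(((1*45)*2)*(-10) + (-2 + 2/11)) = 93656/((45*2)*(-10) - 20/11) = 93656/(90*(-10) - 20/11) = 93656/(-900 - 20/11) = 93656/(-9920/11) = 93656*(-11/9920) = -128777/1240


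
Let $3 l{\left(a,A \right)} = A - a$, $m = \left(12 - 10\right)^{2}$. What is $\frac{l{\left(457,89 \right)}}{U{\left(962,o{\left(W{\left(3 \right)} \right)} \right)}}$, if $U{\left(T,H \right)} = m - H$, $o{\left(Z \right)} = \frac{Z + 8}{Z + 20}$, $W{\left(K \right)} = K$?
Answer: $- \frac{8464}{243} \approx -34.831$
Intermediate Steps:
$m = 4$ ($m = 2^{2} = 4$)
$l{\left(a,A \right)} = - \frac{a}{3} + \frac{A}{3}$ ($l{\left(a,A \right)} = \frac{A - a}{3} = - \frac{a}{3} + \frac{A}{3}$)
$o{\left(Z \right)} = \frac{8 + Z}{20 + Z}$
$U{\left(T,H \right)} = 4 - H$
$\frac{l{\left(457,89 \right)}}{U{\left(962,o{\left(W{\left(3 \right)} \right)} \right)}} = \frac{\left(- \frac{1}{3}\right) 457 + \frac{1}{3} \cdot 89}{4 - \frac{8 + 3}{20 + 3}} = \frac{- \frac{457}{3} + \frac{89}{3}}{4 - \frac{1}{23} \cdot 11} = - \frac{368}{3 \left(4 - \frac{1}{23} \cdot 11\right)} = - \frac{368}{3 \left(4 - \frac{11}{23}\right)} = - \frac{368}{3 \cdot \frac{81}{23}} = \left(- \frac{368}{3}\right) \frac{23}{81} = - \frac{8464}{243}$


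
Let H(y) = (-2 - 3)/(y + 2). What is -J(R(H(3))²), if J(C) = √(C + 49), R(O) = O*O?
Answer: -5*√2 ≈ -7.0711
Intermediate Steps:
H(y) = -5/(2 + y)
R(O) = O²
J(C) = √(49 + C)
-J(R(H(3))²) = -√(49 + ((-5/(2 + 3))²)²) = -√(49 + ((-5/5)²)²) = -√(49 + ((-5*⅕)²)²) = -√(49 + ((-1)²)²) = -√(49 + 1²) = -√(49 + 1) = -√50 = -5*√2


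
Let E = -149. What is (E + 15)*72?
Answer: -9648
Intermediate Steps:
(E + 15)*72 = (-149 + 15)*72 = -134*72 = -9648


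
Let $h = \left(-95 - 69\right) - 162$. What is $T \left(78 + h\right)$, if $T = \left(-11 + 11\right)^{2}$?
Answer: $0$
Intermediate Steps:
$h = -326$ ($h = -164 - 162 = -326$)
$T = 0$ ($T = 0^{2} = 0$)
$T \left(78 + h\right) = 0 \left(78 - 326\right) = 0 \left(-248\right) = 0$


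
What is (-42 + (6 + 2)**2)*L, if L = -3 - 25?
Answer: -616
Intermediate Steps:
L = -28
(-42 + (6 + 2)**2)*L = (-42 + (6 + 2)**2)*(-28) = (-42 + 8**2)*(-28) = (-42 + 64)*(-28) = 22*(-28) = -616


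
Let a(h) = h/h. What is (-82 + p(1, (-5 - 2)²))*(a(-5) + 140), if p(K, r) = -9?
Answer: -12831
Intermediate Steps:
a(h) = 1
(-82 + p(1, (-5 - 2)²))*(a(-5) + 140) = (-82 - 9)*(1 + 140) = -91*141 = -12831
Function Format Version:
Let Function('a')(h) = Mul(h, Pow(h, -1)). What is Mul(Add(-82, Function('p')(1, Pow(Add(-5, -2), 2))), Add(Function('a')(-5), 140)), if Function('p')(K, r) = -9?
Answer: -12831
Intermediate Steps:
Function('a')(h) = 1
Mul(Add(-82, Function('p')(1, Pow(Add(-5, -2), 2))), Add(Function('a')(-5), 140)) = Mul(Add(-82, -9), Add(1, 140)) = Mul(-91, 141) = -12831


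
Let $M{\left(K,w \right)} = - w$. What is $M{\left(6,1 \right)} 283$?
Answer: $-283$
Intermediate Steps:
$M{\left(6,1 \right)} 283 = \left(-1\right) 1 \cdot 283 = \left(-1\right) 283 = -283$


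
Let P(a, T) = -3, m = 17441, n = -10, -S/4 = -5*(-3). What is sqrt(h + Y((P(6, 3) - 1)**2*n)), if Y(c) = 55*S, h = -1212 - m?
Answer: I*sqrt(21953) ≈ 148.17*I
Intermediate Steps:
S = -60 (S = -(-20)*(-3) = -4*15 = -60)
h = -18653 (h = -1212 - 1*17441 = -1212 - 17441 = -18653)
Y(c) = -3300 (Y(c) = 55*(-60) = -3300)
sqrt(h + Y((P(6, 3) - 1)**2*n)) = sqrt(-18653 - 3300) = sqrt(-21953) = I*sqrt(21953)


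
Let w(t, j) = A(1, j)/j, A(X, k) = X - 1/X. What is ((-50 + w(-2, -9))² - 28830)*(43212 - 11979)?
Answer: -822364890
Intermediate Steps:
w(t, j) = 0 (w(t, j) = (1 - 1/1)/j = (1 - 1*1)/j = (1 - 1)/j = 0/j = 0)
((-50 + w(-2, -9))² - 28830)*(43212 - 11979) = ((-50 + 0)² - 28830)*(43212 - 11979) = ((-50)² - 28830)*31233 = (2500 - 28830)*31233 = -26330*31233 = -822364890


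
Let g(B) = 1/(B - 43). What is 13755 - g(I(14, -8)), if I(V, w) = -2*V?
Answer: 976606/71 ≈ 13755.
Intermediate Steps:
g(B) = 1/(-43 + B)
13755 - g(I(14, -8)) = 13755 - 1/(-43 - 2*14) = 13755 - 1/(-43 - 28) = 13755 - 1/(-71) = 13755 - 1*(-1/71) = 13755 + 1/71 = 976606/71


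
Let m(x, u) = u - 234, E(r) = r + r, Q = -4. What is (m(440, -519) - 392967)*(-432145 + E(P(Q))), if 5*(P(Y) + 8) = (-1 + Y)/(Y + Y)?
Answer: 170150330490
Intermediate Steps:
P(Y) = -8 + (-1 + Y)/(10*Y) (P(Y) = -8 + ((-1 + Y)/(Y + Y))/5 = -8 + ((-1 + Y)/((2*Y)))/5 = -8 + ((-1 + Y)*(1/(2*Y)))/5 = -8 + ((-1 + Y)/(2*Y))/5 = -8 + (-1 + Y)/(10*Y))
E(r) = 2*r
m(x, u) = -234 + u
(m(440, -519) - 392967)*(-432145 + E(P(Q))) = ((-234 - 519) - 392967)*(-432145 + 2*((1/10)*(-1 - 79*(-4))/(-4))) = (-753 - 392967)*(-432145 + 2*((1/10)*(-1/4)*(-1 + 316))) = -393720*(-432145 + 2*((1/10)*(-1/4)*315)) = -393720*(-432145 + 2*(-63/8)) = -393720*(-432145 - 63/4) = -393720*(-1728643/4) = 170150330490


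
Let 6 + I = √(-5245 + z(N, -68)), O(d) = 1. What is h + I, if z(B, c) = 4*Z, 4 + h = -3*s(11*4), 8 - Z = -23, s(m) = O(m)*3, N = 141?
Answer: -19 + 3*I*√569 ≈ -19.0 + 71.561*I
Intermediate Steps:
s(m) = 3 (s(m) = 1*3 = 3)
Z = 31 (Z = 8 - 1*(-23) = 8 + 23 = 31)
h = -13 (h = -4 - 3*3 = -4 - 9 = -13)
z(B, c) = 124 (z(B, c) = 4*31 = 124)
I = -6 + 3*I*√569 (I = -6 + √(-5245 + 124) = -6 + √(-5121) = -6 + 3*I*√569 ≈ -6.0 + 71.561*I)
h + I = -13 + (-6 + 3*I*√569) = -19 + 3*I*√569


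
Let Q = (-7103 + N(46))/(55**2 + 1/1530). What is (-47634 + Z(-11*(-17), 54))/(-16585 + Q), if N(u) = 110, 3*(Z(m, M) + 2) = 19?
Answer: 661326157139/230310726375 ≈ 2.8715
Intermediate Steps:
Z(m, M) = 13/3 (Z(m, M) = -2 + (1/3)*19 = -2 + 19/3 = 13/3)
Q = -10699290/4628251 (Q = (-7103 + 110)/(55**2 + 1/1530) = -6993/(3025 + 1/1530) = -6993/4628251/1530 = -6993*1530/4628251 = -10699290/4628251 ≈ -2.3117)
(-47634 + Z(-11*(-17), 54))/(-16585 + Q) = (-47634 + 13/3)/(-16585 - 10699290/4628251) = -142889/(3*(-76770242125/4628251)) = -142889/3*(-4628251/76770242125) = 661326157139/230310726375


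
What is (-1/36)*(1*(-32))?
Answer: 8/9 ≈ 0.88889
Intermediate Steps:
(-1/36)*(1*(-32)) = ((1/36)*(-1))*(-32) = -1/36*(-32) = 8/9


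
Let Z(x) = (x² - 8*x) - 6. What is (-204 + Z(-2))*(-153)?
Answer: 29070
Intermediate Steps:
Z(x) = -6 + x² - 8*x
(-204 + Z(-2))*(-153) = (-204 + (-6 + (-2)² - 8*(-2)))*(-153) = (-204 + (-6 + 4 + 16))*(-153) = (-204 + 14)*(-153) = -190*(-153) = 29070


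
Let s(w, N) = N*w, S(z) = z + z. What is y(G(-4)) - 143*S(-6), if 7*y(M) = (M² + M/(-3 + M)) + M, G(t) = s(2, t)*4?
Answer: 455172/245 ≈ 1857.8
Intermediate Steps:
S(z) = 2*z
G(t) = 8*t (G(t) = (t*2)*4 = (2*t)*4 = 8*t)
y(M) = M/7 + M²/7 + M/(7*(-3 + M)) (y(M) = ((M² + M/(-3 + M)) + M)/7 = (M + M² + M/(-3 + M))/7 = M/7 + M²/7 + M/(7*(-3 + M)))
y(G(-4)) - 143*S(-6) = (8*(-4))*(-2 + (8*(-4))² - 16*(-4))/(7*(-3 + 8*(-4))) - 286*(-6) = (⅐)*(-32)*(-2 + (-32)² - 2*(-32))/(-3 - 32) - 143*(-12) = (⅐)*(-32)*(-2 + 1024 + 64)/(-35) + 1716 = (⅐)*(-32)*(-1/35)*1086 + 1716 = 34752/245 + 1716 = 455172/245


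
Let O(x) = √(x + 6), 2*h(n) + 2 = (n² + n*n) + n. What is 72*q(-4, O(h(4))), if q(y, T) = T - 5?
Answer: -360 + 72*√23 ≈ -14.700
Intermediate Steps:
h(n) = -1 + n² + n/2 (h(n) = -1 + ((n² + n*n) + n)/2 = -1 + ((n² + n²) + n)/2 = -1 + (2*n² + n)/2 = -1 + (n + 2*n²)/2 = -1 + (n² + n/2) = -1 + n² + n/2)
O(x) = √(6 + x)
q(y, T) = -5 + T
72*q(-4, O(h(4))) = 72*(-5 + √(6 + (-1 + 4² + (½)*4))) = 72*(-5 + √(6 + (-1 + 16 + 2))) = 72*(-5 + √(6 + 17)) = 72*(-5 + √23) = -360 + 72*√23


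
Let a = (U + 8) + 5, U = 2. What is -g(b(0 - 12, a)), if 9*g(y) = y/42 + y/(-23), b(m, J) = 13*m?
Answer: -494/1449 ≈ -0.34092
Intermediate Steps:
a = 15 (a = (2 + 8) + 5 = 10 + 5 = 15)
g(y) = -19*y/8694 (g(y) = (y/42 + y/(-23))/9 = (y*(1/42) + y*(-1/23))/9 = (y/42 - y/23)/9 = (-19*y/966)/9 = -19*y/8694)
-g(b(0 - 12, a)) = -(-19)*13*(0 - 12)/8694 = -(-19)*13*(-12)/8694 = -(-19)*(-156)/8694 = -1*494/1449 = -494/1449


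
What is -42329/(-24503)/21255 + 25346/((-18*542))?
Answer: -2200011560161/846839116890 ≈ -2.5979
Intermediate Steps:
-42329/(-24503)/21255 + 25346/((-18*542)) = -42329*(-1/24503)*(1/21255) + 25346/(-9756) = (42329/24503)*(1/21255) + 25346*(-1/9756) = 42329/520811265 - 12673/4878 = -2200011560161/846839116890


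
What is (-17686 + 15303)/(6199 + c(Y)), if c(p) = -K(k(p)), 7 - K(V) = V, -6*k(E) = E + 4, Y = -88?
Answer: -2383/6206 ≈ -0.38398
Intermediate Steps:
k(E) = -⅔ - E/6 (k(E) = -(E + 4)/6 = -(4 + E)/6 = -⅔ - E/6)
K(V) = 7 - V
c(p) = -23/3 - p/6 (c(p) = -(7 - (-⅔ - p/6)) = -(7 + (⅔ + p/6)) = -(23/3 + p/6) = -23/3 - p/6)
(-17686 + 15303)/(6199 + c(Y)) = (-17686 + 15303)/(6199 + (-23/3 - ⅙*(-88))) = -2383/(6199 + (-23/3 + 44/3)) = -2383/(6199 + 7) = -2383/6206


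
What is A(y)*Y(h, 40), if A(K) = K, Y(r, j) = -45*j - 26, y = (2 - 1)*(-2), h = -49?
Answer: 3652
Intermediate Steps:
y = -2 (y = 1*(-2) = -2)
Y(r, j) = -26 - 45*j
A(y)*Y(h, 40) = -2*(-26 - 45*40) = -2*(-26 - 1800) = -2*(-1826) = 3652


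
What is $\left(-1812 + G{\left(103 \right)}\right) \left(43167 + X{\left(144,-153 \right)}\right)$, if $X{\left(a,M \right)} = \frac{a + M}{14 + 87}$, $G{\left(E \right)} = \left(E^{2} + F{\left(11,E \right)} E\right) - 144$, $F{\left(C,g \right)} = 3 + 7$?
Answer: $\frac{42216505014}{101} \approx 4.1799 \cdot 10^{8}$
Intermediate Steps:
$F{\left(C,g \right)} = 10$
$G{\left(E \right)} = -144 + E^{2} + 10 E$ ($G{\left(E \right)} = \left(E^{2} + 10 E\right) - 144 = -144 + E^{2} + 10 E$)
$X{\left(a,M \right)} = \frac{M}{101} + \frac{a}{101}$ ($X{\left(a,M \right)} = \frac{M + a}{101} = \left(M + a\right) \frac{1}{101} = \frac{M}{101} + \frac{a}{101}$)
$\left(-1812 + G{\left(103 \right)}\right) \left(43167 + X{\left(144,-153 \right)}\right) = \left(-1812 + \left(-144 + 103^{2} + 10 \cdot 103\right)\right) \left(43167 + \left(\frac{1}{101} \left(-153\right) + \frac{1}{101} \cdot 144\right)\right) = \left(-1812 + \left(-144 + 10609 + 1030\right)\right) \left(43167 + \left(- \frac{153}{101} + \frac{144}{101}\right)\right) = \left(-1812 + 11495\right) \left(43167 - \frac{9}{101}\right) = 9683 \cdot \frac{4359858}{101} = \frac{42216505014}{101}$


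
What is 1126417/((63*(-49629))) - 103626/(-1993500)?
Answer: -106750691111/346273940250 ≈ -0.30828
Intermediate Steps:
1126417/((63*(-49629))) - 103626/(-1993500) = 1126417/(-3126627) - 103626*(-1/1993500) = 1126417*(-1/3126627) + 5757/110750 = -1126417/3126627 + 5757/110750 = -106750691111/346273940250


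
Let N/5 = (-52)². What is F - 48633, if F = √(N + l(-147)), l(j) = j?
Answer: -48633 + √13373 ≈ -48517.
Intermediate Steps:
N = 13520 (N = 5*(-52)² = 5*2704 = 13520)
F = √13373 (F = √(13520 - 147) = √13373 ≈ 115.64)
F - 48633 = √13373 - 48633 = -48633 + √13373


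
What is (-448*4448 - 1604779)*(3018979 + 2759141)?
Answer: -20786688471960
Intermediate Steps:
(-448*4448 - 1604779)*(3018979 + 2759141) = (-1992704 - 1604779)*5778120 = -3597483*5778120 = -20786688471960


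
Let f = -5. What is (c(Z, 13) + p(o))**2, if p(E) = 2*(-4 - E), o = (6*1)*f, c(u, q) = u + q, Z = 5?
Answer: 4900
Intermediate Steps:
c(u, q) = q + u
o = -30 (o = (6*1)*(-5) = 6*(-5) = -30)
p(E) = -8 - 2*E
(c(Z, 13) + p(o))**2 = ((13 + 5) + (-8 - 2*(-30)))**2 = (18 + (-8 + 60))**2 = (18 + 52)**2 = 70**2 = 4900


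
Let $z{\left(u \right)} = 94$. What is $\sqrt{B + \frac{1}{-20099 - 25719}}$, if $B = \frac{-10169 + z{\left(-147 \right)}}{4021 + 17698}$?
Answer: $\frac{i \sqrt{459385802413954798}}{995121142} \approx 0.6811 i$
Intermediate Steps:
$B = - \frac{10075}{21719}$ ($B = \frac{-10169 + 94}{4021 + 17698} = - \frac{10075}{21719} \approx -0.46388$)
$\sqrt{B + \frac{1}{-20099 - 25719}} = \sqrt{- \frac{10075}{21719} + \frac{1}{-20099 - 25719}} = \sqrt{- \frac{10075}{21719} + \frac{1}{-45818}} = \sqrt{- \frac{10075}{21719} - \frac{1}{45818}} = \sqrt{- \frac{461638069}{995121142}} = \frac{i \sqrt{459385802413954798}}{995121142}$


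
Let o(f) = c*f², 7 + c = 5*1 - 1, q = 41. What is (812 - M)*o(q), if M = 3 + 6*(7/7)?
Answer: -4049529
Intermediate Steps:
M = 9 (M = 3 + 6*(7*(⅐)) = 3 + 6*1 = 3 + 6 = 9)
c = -3 (c = -7 + (5*1 - 1) = -7 + (5 - 1) = -7 + 4 = -3)
o(f) = -3*f²
(812 - M)*o(q) = (812 - 1*9)*(-3*41²) = (812 - 9)*(-3*1681) = 803*(-5043) = -4049529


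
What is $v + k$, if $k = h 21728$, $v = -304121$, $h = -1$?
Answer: $-325849$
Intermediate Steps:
$k = -21728$ ($k = \left(-1\right) 21728 = -21728$)
$v + k = -304121 - 21728 = -325849$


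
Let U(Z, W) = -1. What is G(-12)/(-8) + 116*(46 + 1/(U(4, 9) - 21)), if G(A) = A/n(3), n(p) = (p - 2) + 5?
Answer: 234563/44 ≈ 5331.0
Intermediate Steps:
n(p) = 3 + p (n(p) = (-2 + p) + 5 = 3 + p)
G(A) = A/6 (G(A) = A/(3 + 3) = A/6)
G(-12)/(-8) + 116*(46 + 1/(U(4, 9) - 21)) = ((⅙)*(-12))/(-8) + 116*(46 + 1/(-1 - 21)) = -2*(-⅛) + 116*(46 + 1/(-22)) = ¼ + 116*(46 - 1/22) = ¼ + 116*(1011/22) = ¼ + 58638/11 = 234563/44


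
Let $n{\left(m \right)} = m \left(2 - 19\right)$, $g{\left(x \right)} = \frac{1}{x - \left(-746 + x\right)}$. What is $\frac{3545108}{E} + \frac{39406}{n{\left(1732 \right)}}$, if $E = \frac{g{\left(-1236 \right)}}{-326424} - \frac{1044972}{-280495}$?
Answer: $\frac{209697274283408994636553}{220365424821623938} \approx 9.5159 \cdot 10^{5}$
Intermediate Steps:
$g{\left(x \right)} = \frac{1}{746}$
$n{\left(m \right)} = - 17 m$ ($n{\left(m \right)} = m \left(-17\right) = - 17 m$)
$E = \frac{254463539054993}{68303983710480}$ ($E = \frac{1}{746 \left(-326424\right)} - \frac{1044972}{-280495} = \frac{1}{746} \left(- \frac{1}{326424}\right) - - \frac{1044972}{280495} = - \frac{1}{243512304} + \frac{1044972}{280495} = \frac{254463539054993}{68303983710480} \approx 3.7255$)
$\frac{3545108}{E} + \frac{39406}{n{\left(1732 \right)}} = \frac{3545108}{\frac{254463539054993}{68303983710480}} + \frac{39406}{\left(-17\right) 1732} = 3545108 \cdot \frac{68303983710480}{254463539054993} + \frac{39406}{-29444} = \frac{242144999083892331840}{254463539054993} + 39406 \left(- \frac{1}{29444}\right) = \frac{242144999083892331840}{254463539054993} - \frac{1159}{866} = \frac{209697274283408994636553}{220365424821623938}$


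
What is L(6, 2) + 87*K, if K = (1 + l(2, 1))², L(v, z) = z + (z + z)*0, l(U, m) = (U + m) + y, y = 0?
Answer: 1394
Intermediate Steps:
l(U, m) = U + m (l(U, m) = (U + m) + 0 = U + m)
L(v, z) = z (L(v, z) = z + (2*z)*0 = z + 0 = z)
K = 16 (K = (1 + (2 + 1))² = (1 + 3)² = 4² = 16)
L(6, 2) + 87*K = 2 + 87*16 = 2 + 1392 = 1394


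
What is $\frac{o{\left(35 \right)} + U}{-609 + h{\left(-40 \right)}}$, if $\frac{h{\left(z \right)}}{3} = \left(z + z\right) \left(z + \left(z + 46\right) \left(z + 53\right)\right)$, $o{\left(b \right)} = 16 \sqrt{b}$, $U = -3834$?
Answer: $\frac{426}{1081} - \frac{16 \sqrt{35}}{9729} \approx 0.38435$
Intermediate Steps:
$h{\left(z \right)} = 6 z \left(z + \left(46 + z\right) \left(53 + z\right)\right)$ ($h{\left(z \right)} = 3 \left(z + z\right) \left(z + \left(z + 46\right) \left(z + 53\right)\right) = 3 \cdot 2 z \left(z + \left(46 + z\right) \left(53 + z\right)\right) = 6 z \left(z + \left(46 + z\right) \left(53 + z\right)\right)$)
$\frac{o{\left(35 \right)} + U}{-609 + h{\left(-40 \right)}} = \frac{16 \sqrt{35} - 3834}{-609 + 6 \left(-40\right) \left(2438 + \left(-40\right)^{2} + 100 \left(-40\right)\right)} = \frac{-3834 + 16 \sqrt{35}}{-609 + 6 \left(-40\right) \left(2438 + 1600 - 4000\right)} = \frac{-3834 + 16 \sqrt{35}}{-609 + 6 \left(-40\right) 38} = \frac{-3834 + 16 \sqrt{35}}{-609 - 9120} = \frac{-3834 + 16 \sqrt{35}}{-9729} = \left(-3834 + 16 \sqrt{35}\right) \left(- \frac{1}{9729}\right) = \frac{426}{1081} - \frac{16 \sqrt{35}}{9729}$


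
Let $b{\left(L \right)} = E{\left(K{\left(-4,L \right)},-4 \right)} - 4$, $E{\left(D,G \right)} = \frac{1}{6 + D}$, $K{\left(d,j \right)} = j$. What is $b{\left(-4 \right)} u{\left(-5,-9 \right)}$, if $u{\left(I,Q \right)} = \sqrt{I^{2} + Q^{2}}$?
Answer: $- \frac{7 \sqrt{106}}{2} \approx -36.035$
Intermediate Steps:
$b{\left(L \right)} = -4 + \frac{1}{6 + L}$ ($b{\left(L \right)} = \frac{1}{6 + L} - 4 = -4 + \frac{1}{6 + L}$)
$b{\left(-4 \right)} u{\left(-5,-9 \right)} = \frac{-23 - -16}{6 - 4} \sqrt{\left(-5\right)^{2} + \left(-9\right)^{2}} = \frac{-23 + 16}{2} \sqrt{25 + 81} = \frac{1}{2} \left(-7\right) \sqrt{106} = - \frac{7 \sqrt{106}}{2}$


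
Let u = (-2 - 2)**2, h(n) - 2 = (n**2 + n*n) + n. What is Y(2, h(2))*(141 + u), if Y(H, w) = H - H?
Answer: 0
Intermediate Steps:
h(n) = 2 + n + 2*n**2 (h(n) = 2 + ((n**2 + n*n) + n) = 2 + ((n**2 + n**2) + n) = 2 + (2*n**2 + n) = 2 + (n + 2*n**2) = 2 + n + 2*n**2)
Y(H, w) = 0
u = 16 (u = (-4)**2 = 16)
Y(2, h(2))*(141 + u) = 0*(141 + 16) = 0*157 = 0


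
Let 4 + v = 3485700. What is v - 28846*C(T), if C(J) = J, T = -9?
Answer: 3745310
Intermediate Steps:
v = 3485696 (v = -4 + 3485700 = 3485696)
v - 28846*C(T) = 3485696 - 28846*(-9) = 3485696 + 259614 = 3745310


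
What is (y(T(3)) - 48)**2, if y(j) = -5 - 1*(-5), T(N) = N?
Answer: 2304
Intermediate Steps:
y(j) = 0 (y(j) = -5 + 5 = 0)
(y(T(3)) - 48)**2 = (0 - 48)**2 = (-48)**2 = 2304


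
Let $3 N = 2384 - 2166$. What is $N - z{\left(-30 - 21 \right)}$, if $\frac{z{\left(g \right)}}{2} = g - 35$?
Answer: $\frac{734}{3} \approx 244.67$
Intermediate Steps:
$z{\left(g \right)} = -70 + 2 g$ ($z{\left(g \right)} = 2 \left(g - 35\right) = 2 \left(-35 + g\right) = -70 + 2 g$)
$N = \frac{218}{3}$ ($N = \frac{2384 - 2166}{3} = \frac{1}{3} \cdot 218 = \frac{218}{3} \approx 72.667$)
$N - z{\left(-30 - 21 \right)} = \frac{218}{3} - \left(-70 + 2 \left(-30 - 21\right)\right) = \frac{218}{3} - \left(-70 + 2 \left(-51\right)\right) = \frac{218}{3} - \left(-70 - 102\right) = \frac{218}{3} - -172 = \frac{218}{3} + 172 = \frac{734}{3}$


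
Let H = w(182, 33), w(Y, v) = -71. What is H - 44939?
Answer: -45010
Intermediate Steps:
H = -71
H - 44939 = -71 - 44939 = -45010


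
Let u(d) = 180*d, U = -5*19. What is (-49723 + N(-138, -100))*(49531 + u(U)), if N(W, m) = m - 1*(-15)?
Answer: -1615323248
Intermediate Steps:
U = -95
N(W, m) = 15 + m (N(W, m) = m + 15 = 15 + m)
(-49723 + N(-138, -100))*(49531 + u(U)) = (-49723 + (15 - 100))*(49531 + 180*(-95)) = (-49723 - 85)*(49531 - 17100) = -49808*32431 = -1615323248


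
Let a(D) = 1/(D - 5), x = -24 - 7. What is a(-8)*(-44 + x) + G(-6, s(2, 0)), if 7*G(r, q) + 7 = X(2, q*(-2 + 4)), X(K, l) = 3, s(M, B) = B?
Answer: 473/91 ≈ 5.1978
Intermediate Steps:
G(r, q) = -4/7 (G(r, q) = -1 + (⅐)*3 = -1 + 3/7 = -4/7)
x = -31
a(D) = 1/(-5 + D)
a(-8)*(-44 + x) + G(-6, s(2, 0)) = (-44 - 31)/(-5 - 8) - 4/7 = -75/(-13) - 4/7 = -1/13*(-75) - 4/7 = 75/13 - 4/7 = 473/91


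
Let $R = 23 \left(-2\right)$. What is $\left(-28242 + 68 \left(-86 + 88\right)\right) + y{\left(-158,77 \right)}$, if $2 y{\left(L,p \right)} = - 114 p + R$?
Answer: $-32518$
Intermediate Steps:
$R = -46$
$y{\left(L,p \right)} = -23 - 57 p$ ($y{\left(L,p \right)} = \frac{- 114 p - 46}{2} = \frac{-46 - 114 p}{2} = -23 - 57 p$)
$\left(-28242 + 68 \left(-86 + 88\right)\right) + y{\left(-158,77 \right)} = \left(-28242 + 68 \left(-86 + 88\right)\right) - 4412 = \left(-28242 + 68 \cdot 2\right) - 4412 = \left(-28242 + 136\right) - 4412 = -28106 - 4412 = -32518$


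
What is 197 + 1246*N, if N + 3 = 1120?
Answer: 1391979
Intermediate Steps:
N = 1117 (N = -3 + 1120 = 1117)
197 + 1246*N = 197 + 1246*1117 = 197 + 1391782 = 1391979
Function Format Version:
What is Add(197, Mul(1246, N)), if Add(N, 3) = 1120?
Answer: 1391979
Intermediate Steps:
N = 1117 (N = Add(-3, 1120) = 1117)
Add(197, Mul(1246, N)) = Add(197, Mul(1246, 1117)) = Add(197, 1391782) = 1391979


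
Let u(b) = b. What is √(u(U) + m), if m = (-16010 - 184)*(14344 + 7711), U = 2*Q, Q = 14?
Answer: I*√357158642 ≈ 18899.0*I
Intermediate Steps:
U = 28 (U = 2*14 = 28)
m = -357158670 (m = -16194*22055 = -357158670)
√(u(U) + m) = √(28 - 357158670) = √(-357158642) = I*√357158642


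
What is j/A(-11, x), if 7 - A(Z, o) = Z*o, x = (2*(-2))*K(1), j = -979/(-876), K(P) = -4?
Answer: 979/160308 ≈ 0.0061070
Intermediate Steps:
j = 979/876 (j = -979*(-1/876) = 979/876 ≈ 1.1176)
x = 16 (x = (2*(-2))*(-4) = -4*(-4) = 16)
A(Z, o) = 7 - Z*o
j/A(-11, x) = 979/(876*(7 - 1*(-11)*16)) = 979/(876*(7 + 176)) = (979/876)/183 = (979/876)*(1/183) = 979/160308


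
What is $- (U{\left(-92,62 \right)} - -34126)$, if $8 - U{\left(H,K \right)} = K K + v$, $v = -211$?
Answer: $-30501$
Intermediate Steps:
$U{\left(H,K \right)} = 219 - K^{2}$ ($U{\left(H,K \right)} = 8 - \left(K K - 211\right) = 8 - \left(K^{2} - 211\right) = 8 - \left(-211 + K^{2}\right) = 219 - K^{2}$)
$- (U{\left(-92,62 \right)} - -34126) = - (\left(219 - 62^{2}\right) - -34126) = - (\left(219 - 3844\right) + 34126) = - (-3625 + 34126) = \left(-1\right) 30501 = -30501$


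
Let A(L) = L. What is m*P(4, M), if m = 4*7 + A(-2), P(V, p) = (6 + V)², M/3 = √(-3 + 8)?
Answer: 2600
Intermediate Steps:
M = 3*√5 (M = 3*√(-3 + 8) = 3*√5 ≈ 6.7082)
m = 26 (m = 4*7 - 2 = 28 - 2 = 26)
m*P(4, M) = 26*(6 + 4)² = 26*10² = 26*100 = 2600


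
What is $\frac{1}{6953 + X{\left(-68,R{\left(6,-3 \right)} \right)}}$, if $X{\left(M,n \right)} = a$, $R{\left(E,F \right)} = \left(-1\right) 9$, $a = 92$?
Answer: $\frac{1}{7045} \approx 0.00014194$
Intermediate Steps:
$R{\left(E,F \right)} = -9$
$X{\left(M,n \right)} = 92$
$\frac{1}{6953 + X{\left(-68,R{\left(6,-3 \right)} \right)}} = \frac{1}{6953 + 92} = \frac{1}{7045}$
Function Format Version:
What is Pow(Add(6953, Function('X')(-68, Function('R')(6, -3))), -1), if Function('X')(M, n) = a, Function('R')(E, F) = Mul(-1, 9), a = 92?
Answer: Rational(1, 7045) ≈ 0.00014194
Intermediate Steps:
Function('R')(E, F) = -9
Function('X')(M, n) = 92
Pow(Add(6953, Function('X')(-68, Function('R')(6, -3))), -1) = Pow(Add(6953, 92), -1) = Pow(7045, -1) = Rational(1, 7045)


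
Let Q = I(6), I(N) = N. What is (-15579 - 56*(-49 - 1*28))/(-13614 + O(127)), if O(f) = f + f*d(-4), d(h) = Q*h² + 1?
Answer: 11267/1168 ≈ 9.6464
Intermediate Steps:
Q = 6
d(h) = 1 + 6*h² (d(h) = 6*h² + 1 = 1 + 6*h²)
O(f) = 98*f (O(f) = f + f*(1 + 6*(-4)²) = f + f*(1 + 6*16) = f + f*(1 + 96) = f + f*97 = f + 97*f = 98*f)
(-15579 - 56*(-49 - 1*28))/(-13614 + O(127)) = (-15579 - 56*(-49 - 1*28))/(-13614 + 98*127) = (-15579 - 56*(-49 - 28))/(-13614 + 12446) = (-15579 - 56*(-77))/(-1168) = (-15579 + 4312)*(-1/1168) = -11267*(-1/1168) = 11267/1168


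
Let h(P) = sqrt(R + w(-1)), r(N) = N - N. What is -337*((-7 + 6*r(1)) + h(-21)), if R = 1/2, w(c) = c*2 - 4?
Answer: 2359 - 337*I*sqrt(22)/2 ≈ 2359.0 - 790.33*I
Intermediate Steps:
w(c) = -4 + 2*c (w(c) = 2*c - 4 = -4 + 2*c)
r(N) = 0
R = 1/2 ≈ 0.50000
h(P) = I*sqrt(22)/2 (h(P) = sqrt(1/2 + (-4 + 2*(-1))) = sqrt(1/2 + (-4 - 2)) = sqrt(1/2 - 6) = sqrt(-11/2) = I*sqrt(22)/2)
-337*((-7 + 6*r(1)) + h(-21)) = -337*((-7 + 6*0) + I*sqrt(22)/2) = -337*((-7 + 0) + I*sqrt(22)/2) = -337*(-7 + I*sqrt(22)/2) = 2359 - 337*I*sqrt(22)/2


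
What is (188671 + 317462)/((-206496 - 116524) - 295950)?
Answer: -506133/618970 ≈ -0.81770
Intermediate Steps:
(188671 + 317462)/((-206496 - 116524) - 295950) = 506133/(-323020 - 295950) = 506133/(-618970) = 506133*(-1/618970) = -506133/618970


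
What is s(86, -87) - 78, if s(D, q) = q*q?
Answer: 7491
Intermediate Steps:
s(D, q) = q²
s(86, -87) - 78 = (-87)² - 78 = 7569 - 78 = 7491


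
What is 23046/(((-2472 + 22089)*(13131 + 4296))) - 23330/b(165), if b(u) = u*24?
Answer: -88618109959/15042080196 ≈ -5.8913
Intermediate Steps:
b(u) = 24*u
23046/(((-2472 + 22089)*(13131 + 4296))) - 23330/b(165) = 23046/(((-2472 + 22089)*(13131 + 4296))) - 23330/(24*165) = 23046/((19617*17427)) - 23330/3960 = 23046/341865459 - 23330*1/3960 = 23046*(1/341865459) - 2333/396 = 7682/113955153 - 2333/396 = -88618109959/15042080196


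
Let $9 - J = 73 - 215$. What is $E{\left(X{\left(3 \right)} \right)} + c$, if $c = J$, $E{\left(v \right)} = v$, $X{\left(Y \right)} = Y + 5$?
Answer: $159$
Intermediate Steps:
$X{\left(Y \right)} = 5 + Y$
$J = 151$ ($J = 9 - \left(73 - 215\right) = 9 - -142 = 9 + 142 = 151$)
$c = 151$
$E{\left(X{\left(3 \right)} \right)} + c = \left(5 + 3\right) + 151 = 8 + 151 = 159$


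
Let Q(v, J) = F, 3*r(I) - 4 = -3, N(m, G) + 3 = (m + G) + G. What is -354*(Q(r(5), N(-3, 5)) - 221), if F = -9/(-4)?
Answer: 154875/2 ≈ 77438.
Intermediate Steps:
N(m, G) = -3 + m + 2*G (N(m, G) = -3 + ((m + G) + G) = -3 + ((G + m) + G) = -3 + (m + 2*G) = -3 + m + 2*G)
F = 9/4 (F = -9*(-¼) = 9/4 ≈ 2.2500)
r(I) = ⅓ (r(I) = 4/3 + (⅓)*(-3) = 4/3 - 1 = ⅓)
Q(v, J) = 9/4
-354*(Q(r(5), N(-3, 5)) - 221) = -354*(9/4 - 221) = -354*(-875/4) = 154875/2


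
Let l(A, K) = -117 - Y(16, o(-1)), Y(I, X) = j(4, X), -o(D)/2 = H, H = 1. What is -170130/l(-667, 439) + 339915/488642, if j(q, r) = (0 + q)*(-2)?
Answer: 83169714195/53261978 ≈ 1561.5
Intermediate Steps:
j(q, r) = -2*q (j(q, r) = q*(-2) = -2*q)
o(D) = -2 (o(D) = -2*1 = -2)
Y(I, X) = -8 (Y(I, X) = -2*4 = -8)
l(A, K) = -109 (l(A, K) = -117 - 1*(-8) = -117 + 8 = -109)
-170130/l(-667, 439) + 339915/488642 = -170130/(-109) + 339915/488642 = -170130*(-1/109) + 339915*(1/488642) = 170130/109 + 339915/488642 = 83169714195/53261978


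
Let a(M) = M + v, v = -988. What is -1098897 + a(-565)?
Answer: -1100450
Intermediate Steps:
a(M) = -988 + M (a(M) = M - 988 = -988 + M)
-1098897 + a(-565) = -1098897 + (-988 - 565) = -1098897 - 1553 = -1100450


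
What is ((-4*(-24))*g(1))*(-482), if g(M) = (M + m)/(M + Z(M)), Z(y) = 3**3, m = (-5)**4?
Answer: -7241568/7 ≈ -1.0345e+6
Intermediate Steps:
m = 625
Z(y) = 27
g(M) = (625 + M)/(27 + M) (g(M) = (M + 625)/(M + 27) = (625 + M)/(27 + M))
((-4*(-24))*g(1))*(-482) = ((-4*(-24))*((625 + 1)/(27 + 1)))*(-482) = (96*(626/28))*(-482) = (96*((1/28)*626))*(-482) = (96*(313/14))*(-482) = (15024/7)*(-482) = -7241568/7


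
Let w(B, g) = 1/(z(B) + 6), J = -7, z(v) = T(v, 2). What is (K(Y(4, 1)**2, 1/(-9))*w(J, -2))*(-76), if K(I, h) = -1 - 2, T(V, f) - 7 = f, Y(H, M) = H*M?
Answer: 76/5 ≈ 15.200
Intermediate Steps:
T(V, f) = 7 + f
z(v) = 9 (z(v) = 7 + 2 = 9)
w(B, g) = 1/15 (w(B, g) = 1/(9 + 6) = 1/15)
K(I, h) = -3
(K(Y(4, 1)**2, 1/(-9))*w(J, -2))*(-76) = -3*1/15*(-76) = -1/5*(-76) = 76/5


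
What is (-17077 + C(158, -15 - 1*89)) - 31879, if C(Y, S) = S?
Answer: -49060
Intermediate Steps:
(-17077 + C(158, -15 - 1*89)) - 31879 = (-17077 + (-15 - 1*89)) - 31879 = (-17077 + (-15 - 89)) - 31879 = (-17077 - 104) - 31879 = -17181 - 31879 = -49060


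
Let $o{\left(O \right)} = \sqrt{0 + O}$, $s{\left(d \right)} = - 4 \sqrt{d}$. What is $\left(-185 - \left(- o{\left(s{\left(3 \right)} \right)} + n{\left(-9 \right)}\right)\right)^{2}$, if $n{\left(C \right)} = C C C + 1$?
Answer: $\left(543 + 2 i \sqrt[4]{3}\right)^{2} \approx 2.9484 \cdot 10^{5} + 2859.0 i$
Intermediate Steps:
$n{\left(C \right)} = 1 + C^{3}$ ($n{\left(C \right)} = C C^{2} + 1 = C^{3} + 1 = 1 + C^{3}$)
$o{\left(O \right)} = \sqrt{O}$
$\left(-185 - \left(- o{\left(s{\left(3 \right)} \right)} + n{\left(-9 \right)}\right)\right)^{2} = \left(-185 + \left(\sqrt{- 4 \sqrt{3}} - \left(1 + \left(-9\right)^{3}\right)\right)\right)^{2} = \left(-185 + \left(2 i \sqrt[4]{3} - \left(1 - 729\right)\right)\right)^{2} = \left(-185 + \left(2 i \sqrt[4]{3} - -728\right)\right)^{2} = \left(-185 + \left(2 i \sqrt[4]{3} + 728\right)\right)^{2} = \left(-185 + \left(728 + 2 i \sqrt[4]{3}\right)\right)^{2} = \left(543 + 2 i \sqrt[4]{3}\right)^{2}$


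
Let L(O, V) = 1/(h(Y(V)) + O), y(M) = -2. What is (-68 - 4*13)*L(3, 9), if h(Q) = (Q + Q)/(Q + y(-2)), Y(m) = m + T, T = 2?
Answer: -1080/49 ≈ -22.041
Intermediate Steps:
Y(m) = 2 + m (Y(m) = m + 2 = 2 + m)
h(Q) = 2*Q/(-2 + Q) (h(Q) = (Q + Q)/(Q - 2) = (2*Q)/(-2 + Q) = 2*Q/(-2 + Q))
L(O, V) = 1/(O + 2*(2 + V)/V) (L(O, V) = 1/(2*(2 + V)/(-2 + (2 + V)) + O) = 1/(2*(2 + V)/V + O) = 1/(O + 2*(2 + V)/V))
(-68 - 4*13)*L(3, 9) = (-68 - 4*13)*(9/(4 + 2*9 + 3*9)) = (-68 - 52)*(9/(4 + 18 + 27)) = -1080/49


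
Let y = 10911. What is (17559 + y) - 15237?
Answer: 13233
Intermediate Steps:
(17559 + y) - 15237 = (17559 + 10911) - 15237 = 28470 - 15237 = 13233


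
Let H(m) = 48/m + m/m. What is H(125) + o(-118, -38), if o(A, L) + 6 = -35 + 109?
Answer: 8673/125 ≈ 69.384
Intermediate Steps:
o(A, L) = 68 (o(A, L) = -6 + (-35 + 109) = -6 + 74 = 68)
H(m) = 1 + 48/m (H(m) = 48/m + 1 = 1 + 48/m)
H(125) + o(-118, -38) = (48 + 125)/125 + 68 = (1/125)*173 + 68 = 173/125 + 68 = 8673/125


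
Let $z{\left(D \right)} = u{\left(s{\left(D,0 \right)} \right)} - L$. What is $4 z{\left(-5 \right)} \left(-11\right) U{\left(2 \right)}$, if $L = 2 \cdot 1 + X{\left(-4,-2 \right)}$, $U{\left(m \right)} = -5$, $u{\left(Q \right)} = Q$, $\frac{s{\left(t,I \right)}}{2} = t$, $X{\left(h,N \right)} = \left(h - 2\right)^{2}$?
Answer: $-10560$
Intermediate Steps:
$X{\left(h,N \right)} = \left(-2 + h\right)^{2}$
$s{\left(t,I \right)} = 2 t$
$L = 38$ ($L = 2 \cdot 1 + \left(-2 - 4\right)^{2} = 2 + \left(-6\right)^{2} = 2 + 36 = 38$)
$z{\left(D \right)} = -38 + 2 D$ ($z{\left(D \right)} = 2 D - 38 = -38 + 2 D$)
$4 z{\left(-5 \right)} \left(-11\right) U{\left(2 \right)} = 4 \left(-38 + 2 \left(-5\right)\right) \left(-11\right) \left(-5\right) = 4 \left(-38 - 10\right) \left(-11\right) \left(-5\right) = 4 \left(-48\right) \left(-11\right) \left(-5\right) = \left(-192\right) \left(-11\right) \left(-5\right) = 2112 \left(-5\right) = -10560$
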